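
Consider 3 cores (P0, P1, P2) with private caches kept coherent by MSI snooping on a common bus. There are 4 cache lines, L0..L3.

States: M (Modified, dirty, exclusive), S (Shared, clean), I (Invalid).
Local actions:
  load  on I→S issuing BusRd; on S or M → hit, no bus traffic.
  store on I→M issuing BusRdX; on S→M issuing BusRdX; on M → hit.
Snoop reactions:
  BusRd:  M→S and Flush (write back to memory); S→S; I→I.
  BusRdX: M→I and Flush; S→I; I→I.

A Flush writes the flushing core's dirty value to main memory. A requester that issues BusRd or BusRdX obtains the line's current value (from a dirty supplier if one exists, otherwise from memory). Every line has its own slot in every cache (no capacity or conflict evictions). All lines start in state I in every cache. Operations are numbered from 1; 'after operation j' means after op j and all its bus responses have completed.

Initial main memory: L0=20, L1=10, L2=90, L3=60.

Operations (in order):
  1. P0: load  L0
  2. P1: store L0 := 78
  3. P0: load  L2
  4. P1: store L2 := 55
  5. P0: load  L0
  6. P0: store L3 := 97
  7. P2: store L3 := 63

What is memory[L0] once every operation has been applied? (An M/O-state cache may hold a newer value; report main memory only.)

[1] P0: load  L0 | P0:S(20), P1:I, P2:I | bus: BusRd
[2] P1: store L0 := 78 | P0:I, P1:M(78), P2:I | bus: BusRdX
[3] P0: load  L2 | P0:S(90), P1:I, P2:I | bus: BusRd
[4] P1: store L2 := 55 | P0:I, P1:M(55), P2:I | bus: BusRdX
[5] P0: load  L0 | P0:S(78), P1:S(78), P2:I | bus: BusRd,Flush
[6] P0: store L3 := 97 | P0:M(97), P1:I, P2:I | bus: BusRdX
[7] P2: store L3 := 63 | P0:I, P1:I, P2:M(63) | bus: BusRdX,Flush

memory[L0] = 78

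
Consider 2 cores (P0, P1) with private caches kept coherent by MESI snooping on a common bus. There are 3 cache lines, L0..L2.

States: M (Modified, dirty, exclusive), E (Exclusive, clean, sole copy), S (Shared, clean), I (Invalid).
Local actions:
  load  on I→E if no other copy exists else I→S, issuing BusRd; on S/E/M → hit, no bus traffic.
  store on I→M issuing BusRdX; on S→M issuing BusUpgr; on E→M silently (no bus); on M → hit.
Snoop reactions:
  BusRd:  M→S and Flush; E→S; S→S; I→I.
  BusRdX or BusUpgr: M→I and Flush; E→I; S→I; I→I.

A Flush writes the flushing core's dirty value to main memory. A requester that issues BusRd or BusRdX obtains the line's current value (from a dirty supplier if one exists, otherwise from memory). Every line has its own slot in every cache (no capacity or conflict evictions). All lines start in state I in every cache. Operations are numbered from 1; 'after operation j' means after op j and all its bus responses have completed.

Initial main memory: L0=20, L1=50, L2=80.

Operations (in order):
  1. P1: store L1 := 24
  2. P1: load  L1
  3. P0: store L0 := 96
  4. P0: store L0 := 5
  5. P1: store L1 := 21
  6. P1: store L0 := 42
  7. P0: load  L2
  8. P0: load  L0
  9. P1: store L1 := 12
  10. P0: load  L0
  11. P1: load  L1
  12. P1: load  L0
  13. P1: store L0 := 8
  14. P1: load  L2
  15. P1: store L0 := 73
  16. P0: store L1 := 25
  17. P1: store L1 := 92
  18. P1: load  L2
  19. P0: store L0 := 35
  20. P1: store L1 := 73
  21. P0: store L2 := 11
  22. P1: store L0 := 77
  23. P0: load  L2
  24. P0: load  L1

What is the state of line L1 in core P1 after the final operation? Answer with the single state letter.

step 1: P1: store L1 := 24  ⟶  IM  (L1)  txn=BusRdX  M[L1]=50
step 2: P1: load  L1  ⟶  IM  (L1)  txn=∅  M[L1]=50
step 3: P0: store L0 := 96  ⟶  MI  (L0)  txn=BusRdX  M[L0]=20
step 4: P0: store L0 := 5  ⟶  MI  (L0)  txn=∅  M[L0]=20
step 5: P1: store L1 := 21  ⟶  IM  (L1)  txn=∅  M[L1]=50
step 6: P1: store L0 := 42  ⟶  IM  (L0)  txn=BusRdX+Flush  M[L0]=5
step 7: P0: load  L2  ⟶  EI  (L2)  txn=BusRd  M[L2]=80
step 8: P0: load  L0  ⟶  SS  (L0)  txn=BusRd+Flush  M[L0]=42
step 9: P1: store L1 := 12  ⟶  IM  (L1)  txn=∅  M[L1]=50
step 10: P0: load  L0  ⟶  SS  (L0)  txn=∅  M[L0]=42
step 11: P1: load  L1  ⟶  IM  (L1)  txn=∅  M[L1]=50
step 12: P1: load  L0  ⟶  SS  (L0)  txn=∅  M[L0]=42
step 13: P1: store L0 := 8  ⟶  IM  (L0)  txn=BusUpgr  M[L0]=42
step 14: P1: load  L2  ⟶  SS  (L2)  txn=BusRd  M[L2]=80
step 15: P1: store L0 := 73  ⟶  IM  (L0)  txn=∅  M[L0]=42
step 16: P0: store L1 := 25  ⟶  MI  (L1)  txn=BusRdX+Flush  M[L1]=12
step 17: P1: store L1 := 92  ⟶  IM  (L1)  txn=BusRdX+Flush  M[L1]=25
step 18: P1: load  L2  ⟶  SS  (L2)  txn=∅  M[L2]=80
step 19: P0: store L0 := 35  ⟶  MI  (L0)  txn=BusRdX+Flush  M[L0]=73
step 20: P1: store L1 := 73  ⟶  IM  (L1)  txn=∅  M[L1]=25
step 21: P0: store L2 := 11  ⟶  MI  (L2)  txn=BusUpgr  M[L2]=80
step 22: P1: store L0 := 77  ⟶  IM  (L0)  txn=BusRdX+Flush  M[L0]=35
step 23: P0: load  L2  ⟶  MI  (L2)  txn=∅  M[L2]=80
step 24: P0: load  L1  ⟶  SS  (L1)  txn=BusRd+Flush  M[L1]=73

state = S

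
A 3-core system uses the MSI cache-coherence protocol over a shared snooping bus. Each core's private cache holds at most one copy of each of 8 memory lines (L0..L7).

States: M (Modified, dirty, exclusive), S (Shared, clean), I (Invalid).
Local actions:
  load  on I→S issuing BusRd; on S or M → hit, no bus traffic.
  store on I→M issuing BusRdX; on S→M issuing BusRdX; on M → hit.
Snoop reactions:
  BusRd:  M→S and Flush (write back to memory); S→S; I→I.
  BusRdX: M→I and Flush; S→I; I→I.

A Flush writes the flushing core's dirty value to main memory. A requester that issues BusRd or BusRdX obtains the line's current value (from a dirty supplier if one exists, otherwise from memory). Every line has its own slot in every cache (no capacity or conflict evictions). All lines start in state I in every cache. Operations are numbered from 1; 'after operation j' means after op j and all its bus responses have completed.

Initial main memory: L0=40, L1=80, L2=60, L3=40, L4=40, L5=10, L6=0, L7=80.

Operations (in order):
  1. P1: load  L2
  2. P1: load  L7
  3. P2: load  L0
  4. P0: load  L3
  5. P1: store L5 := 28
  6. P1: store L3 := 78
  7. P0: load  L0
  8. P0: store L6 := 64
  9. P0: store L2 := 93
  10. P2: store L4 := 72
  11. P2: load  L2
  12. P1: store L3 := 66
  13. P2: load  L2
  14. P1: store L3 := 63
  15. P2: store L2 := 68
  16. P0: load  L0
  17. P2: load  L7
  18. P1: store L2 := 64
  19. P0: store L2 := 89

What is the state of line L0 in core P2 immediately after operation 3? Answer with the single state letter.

state = S

1. P1: load  L2  bus=[BusRd]  L2: P0=I P1=S P2=I  mem[L2]=60
2. P1: load  L7  bus=[BusRd]  L7: P0=I P1=S P2=I  mem[L7]=80
3. P2: load  L0  bus=[BusRd]  L0: P0=I P1=I P2=S  mem[L0]=40
4. P0: load  L3  bus=[BusRd]  L3: P0=S P1=I P2=I  mem[L3]=40
5. P1: store L5 := 28  bus=[BusRdX]  L5: P0=I P1=M P2=I  mem[L5]=10
6. P1: store L3 := 78  bus=[BusRdX]  L3: P0=I P1=M P2=I  mem[L3]=40
7. P0: load  L0  bus=[BusRd]  L0: P0=S P1=I P2=S  mem[L0]=40
8. P0: store L6 := 64  bus=[BusRdX]  L6: P0=M P1=I P2=I  mem[L6]=0
9. P0: store L2 := 93  bus=[BusRdX]  L2: P0=M P1=I P2=I  mem[L2]=60
10. P2: store L4 := 72  bus=[BusRdX]  L4: P0=I P1=I P2=M  mem[L4]=40
11. P2: load  L2  bus=[BusRd,Flush]  L2: P0=S P1=I P2=S  mem[L2]=93
12. P1: store L3 := 66  bus=[-]  L3: P0=I P1=M P2=I  mem[L3]=40
13. P2: load  L2  bus=[-]  L2: P0=S P1=I P2=S  mem[L2]=93
14. P1: store L3 := 63  bus=[-]  L3: P0=I P1=M P2=I  mem[L3]=40
15. P2: store L2 := 68  bus=[BusRdX]  L2: P0=I P1=I P2=M  mem[L2]=93
16. P0: load  L0  bus=[-]  L0: P0=S P1=I P2=S  mem[L0]=40
17. P2: load  L7  bus=[BusRd]  L7: P0=I P1=S P2=S  mem[L7]=80
18. P1: store L2 := 64  bus=[BusRdX,Flush]  L2: P0=I P1=M P2=I  mem[L2]=68
19. P0: store L2 := 89  bus=[BusRdX,Flush]  L2: P0=M P1=I P2=I  mem[L2]=64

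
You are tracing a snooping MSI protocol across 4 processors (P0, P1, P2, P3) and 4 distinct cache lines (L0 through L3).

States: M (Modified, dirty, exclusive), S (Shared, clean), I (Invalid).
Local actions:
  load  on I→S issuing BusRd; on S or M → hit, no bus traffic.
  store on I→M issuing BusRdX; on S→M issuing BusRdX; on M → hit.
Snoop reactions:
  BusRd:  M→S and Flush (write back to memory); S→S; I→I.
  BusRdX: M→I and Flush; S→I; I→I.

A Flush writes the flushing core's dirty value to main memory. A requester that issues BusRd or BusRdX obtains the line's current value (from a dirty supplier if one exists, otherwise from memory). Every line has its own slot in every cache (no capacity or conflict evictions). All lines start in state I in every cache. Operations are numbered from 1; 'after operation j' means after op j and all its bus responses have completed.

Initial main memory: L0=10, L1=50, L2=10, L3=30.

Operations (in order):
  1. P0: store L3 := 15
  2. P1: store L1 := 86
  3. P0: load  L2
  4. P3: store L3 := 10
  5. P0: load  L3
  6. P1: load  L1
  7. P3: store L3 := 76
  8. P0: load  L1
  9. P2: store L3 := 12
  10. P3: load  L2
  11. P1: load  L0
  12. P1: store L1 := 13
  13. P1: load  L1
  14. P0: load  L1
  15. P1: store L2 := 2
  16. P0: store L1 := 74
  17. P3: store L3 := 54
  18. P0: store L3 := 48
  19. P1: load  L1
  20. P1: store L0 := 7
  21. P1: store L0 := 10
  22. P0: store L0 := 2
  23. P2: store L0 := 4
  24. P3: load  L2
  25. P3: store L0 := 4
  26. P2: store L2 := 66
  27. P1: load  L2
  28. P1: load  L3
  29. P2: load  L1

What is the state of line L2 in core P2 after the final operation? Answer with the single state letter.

1. P0: store L3 := 15  bus=[BusRdX]  L3: P0=M P1=I P2=I P3=I  mem[L3]=30
2. P1: store L1 := 86  bus=[BusRdX]  L1: P0=I P1=M P2=I P3=I  mem[L1]=50
3. P0: load  L2  bus=[BusRd]  L2: P0=S P1=I P2=I P3=I  mem[L2]=10
4. P3: store L3 := 10  bus=[BusRdX,Flush]  L3: P0=I P1=I P2=I P3=M  mem[L3]=15
5. P0: load  L3  bus=[BusRd,Flush]  L3: P0=S P1=I P2=I P3=S  mem[L3]=10
6. P1: load  L1  bus=[-]  L1: P0=I P1=M P2=I P3=I  mem[L1]=50
7. P3: store L3 := 76  bus=[BusRdX]  L3: P0=I P1=I P2=I P3=M  mem[L3]=10
8. P0: load  L1  bus=[BusRd,Flush]  L1: P0=S P1=S P2=I P3=I  mem[L1]=86
9. P2: store L3 := 12  bus=[BusRdX,Flush]  L3: P0=I P1=I P2=M P3=I  mem[L3]=76
10. P3: load  L2  bus=[BusRd]  L2: P0=S P1=I P2=I P3=S  mem[L2]=10
11. P1: load  L0  bus=[BusRd]  L0: P0=I P1=S P2=I P3=I  mem[L0]=10
12. P1: store L1 := 13  bus=[BusRdX]  L1: P0=I P1=M P2=I P3=I  mem[L1]=86
13. P1: load  L1  bus=[-]  L1: P0=I P1=M P2=I P3=I  mem[L1]=86
14. P0: load  L1  bus=[BusRd,Flush]  L1: P0=S P1=S P2=I P3=I  mem[L1]=13
15. P1: store L2 := 2  bus=[BusRdX]  L2: P0=I P1=M P2=I P3=I  mem[L2]=10
16. P0: store L1 := 74  bus=[BusRdX]  L1: P0=M P1=I P2=I P3=I  mem[L1]=13
17. P3: store L3 := 54  bus=[BusRdX,Flush]  L3: P0=I P1=I P2=I P3=M  mem[L3]=12
18. P0: store L3 := 48  bus=[BusRdX,Flush]  L3: P0=M P1=I P2=I P3=I  mem[L3]=54
19. P1: load  L1  bus=[BusRd,Flush]  L1: P0=S P1=S P2=I P3=I  mem[L1]=74
20. P1: store L0 := 7  bus=[BusRdX]  L0: P0=I P1=M P2=I P3=I  mem[L0]=10
21. P1: store L0 := 10  bus=[-]  L0: P0=I P1=M P2=I P3=I  mem[L0]=10
22. P0: store L0 := 2  bus=[BusRdX,Flush]  L0: P0=M P1=I P2=I P3=I  mem[L0]=10
23. P2: store L0 := 4  bus=[BusRdX,Flush]  L0: P0=I P1=I P2=M P3=I  mem[L0]=2
24. P3: load  L2  bus=[BusRd,Flush]  L2: P0=I P1=S P2=I P3=S  mem[L2]=2
25. P3: store L0 := 4  bus=[BusRdX,Flush]  L0: P0=I P1=I P2=I P3=M  mem[L0]=4
26. P2: store L2 := 66  bus=[BusRdX]  L2: P0=I P1=I P2=M P3=I  mem[L2]=2
27. P1: load  L2  bus=[BusRd,Flush]  L2: P0=I P1=S P2=S P3=I  mem[L2]=66
28. P1: load  L3  bus=[BusRd,Flush]  L3: P0=S P1=S P2=I P3=I  mem[L3]=48
29. P2: load  L1  bus=[BusRd]  L1: P0=S P1=S P2=S P3=I  mem[L1]=74

state = S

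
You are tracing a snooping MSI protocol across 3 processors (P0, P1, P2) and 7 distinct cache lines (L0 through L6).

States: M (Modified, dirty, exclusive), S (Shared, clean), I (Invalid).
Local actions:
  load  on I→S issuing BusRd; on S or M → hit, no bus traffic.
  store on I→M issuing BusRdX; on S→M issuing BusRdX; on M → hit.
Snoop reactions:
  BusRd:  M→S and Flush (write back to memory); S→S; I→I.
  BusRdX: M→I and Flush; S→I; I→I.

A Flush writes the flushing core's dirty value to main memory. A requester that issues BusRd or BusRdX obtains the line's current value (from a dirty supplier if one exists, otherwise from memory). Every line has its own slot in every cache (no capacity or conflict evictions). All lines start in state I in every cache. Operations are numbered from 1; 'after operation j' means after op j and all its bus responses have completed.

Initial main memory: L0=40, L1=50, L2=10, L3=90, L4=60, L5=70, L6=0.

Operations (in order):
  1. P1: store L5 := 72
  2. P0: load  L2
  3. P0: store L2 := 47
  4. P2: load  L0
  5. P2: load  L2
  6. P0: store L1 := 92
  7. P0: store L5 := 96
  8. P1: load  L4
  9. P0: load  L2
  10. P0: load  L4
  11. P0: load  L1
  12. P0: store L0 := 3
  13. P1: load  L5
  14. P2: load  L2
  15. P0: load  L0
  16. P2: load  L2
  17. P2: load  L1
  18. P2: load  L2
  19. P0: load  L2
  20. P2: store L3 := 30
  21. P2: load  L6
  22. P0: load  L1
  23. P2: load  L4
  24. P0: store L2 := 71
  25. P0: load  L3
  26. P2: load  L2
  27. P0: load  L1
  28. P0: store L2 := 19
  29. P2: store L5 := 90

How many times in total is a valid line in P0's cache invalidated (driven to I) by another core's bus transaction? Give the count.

invalidations = 1

1. P1: store L5 := 72  bus=[BusRdX]  L5: P0=I P1=M P2=I  mem[L5]=70
2. P0: load  L2  bus=[BusRd]  L2: P0=S P1=I P2=I  mem[L2]=10
3. P0: store L2 := 47  bus=[BusRdX]  L2: P0=M P1=I P2=I  mem[L2]=10
4. P2: load  L0  bus=[BusRd]  L0: P0=I P1=I P2=S  mem[L0]=40
5. P2: load  L2  bus=[BusRd,Flush]  L2: P0=S P1=I P2=S  mem[L2]=47
6. P0: store L1 := 92  bus=[BusRdX]  L1: P0=M P1=I P2=I  mem[L1]=50
7. P0: store L5 := 96  bus=[BusRdX,Flush]  L5: P0=M P1=I P2=I  mem[L5]=72
8. P1: load  L4  bus=[BusRd]  L4: P0=I P1=S P2=I  mem[L4]=60
9. P0: load  L2  bus=[-]  L2: P0=S P1=I P2=S  mem[L2]=47
10. P0: load  L4  bus=[BusRd]  L4: P0=S P1=S P2=I  mem[L4]=60
11. P0: load  L1  bus=[-]  L1: P0=M P1=I P2=I  mem[L1]=50
12. P0: store L0 := 3  bus=[BusRdX]  L0: P0=M P1=I P2=I  mem[L0]=40
13. P1: load  L5  bus=[BusRd,Flush]  L5: P0=S P1=S P2=I  mem[L5]=96
14. P2: load  L2  bus=[-]  L2: P0=S P1=I P2=S  mem[L2]=47
15. P0: load  L0  bus=[-]  L0: P0=M P1=I P2=I  mem[L0]=40
16. P2: load  L2  bus=[-]  L2: P0=S P1=I P2=S  mem[L2]=47
17. P2: load  L1  bus=[BusRd,Flush]  L1: P0=S P1=I P2=S  mem[L1]=92
18. P2: load  L2  bus=[-]  L2: P0=S P1=I P2=S  mem[L2]=47
19. P0: load  L2  bus=[-]  L2: P0=S P1=I P2=S  mem[L2]=47
20. P2: store L3 := 30  bus=[BusRdX]  L3: P0=I P1=I P2=M  mem[L3]=90
21. P2: load  L6  bus=[BusRd]  L6: P0=I P1=I P2=S  mem[L6]=0
22. P0: load  L1  bus=[-]  L1: P0=S P1=I P2=S  mem[L1]=92
23. P2: load  L4  bus=[BusRd]  L4: P0=S P1=S P2=S  mem[L4]=60
24. P0: store L2 := 71  bus=[BusRdX]  L2: P0=M P1=I P2=I  mem[L2]=47
25. P0: load  L3  bus=[BusRd,Flush]  L3: P0=S P1=I P2=S  mem[L3]=30
26. P2: load  L2  bus=[BusRd,Flush]  L2: P0=S P1=I P2=S  mem[L2]=71
27. P0: load  L1  bus=[-]  L1: P0=S P1=I P2=S  mem[L1]=92
28. P0: store L2 := 19  bus=[BusRdX]  L2: P0=M P1=I P2=I  mem[L2]=71
29. P2: store L5 := 90  bus=[BusRdX]  L5: P0=I P1=I P2=M  mem[L5]=96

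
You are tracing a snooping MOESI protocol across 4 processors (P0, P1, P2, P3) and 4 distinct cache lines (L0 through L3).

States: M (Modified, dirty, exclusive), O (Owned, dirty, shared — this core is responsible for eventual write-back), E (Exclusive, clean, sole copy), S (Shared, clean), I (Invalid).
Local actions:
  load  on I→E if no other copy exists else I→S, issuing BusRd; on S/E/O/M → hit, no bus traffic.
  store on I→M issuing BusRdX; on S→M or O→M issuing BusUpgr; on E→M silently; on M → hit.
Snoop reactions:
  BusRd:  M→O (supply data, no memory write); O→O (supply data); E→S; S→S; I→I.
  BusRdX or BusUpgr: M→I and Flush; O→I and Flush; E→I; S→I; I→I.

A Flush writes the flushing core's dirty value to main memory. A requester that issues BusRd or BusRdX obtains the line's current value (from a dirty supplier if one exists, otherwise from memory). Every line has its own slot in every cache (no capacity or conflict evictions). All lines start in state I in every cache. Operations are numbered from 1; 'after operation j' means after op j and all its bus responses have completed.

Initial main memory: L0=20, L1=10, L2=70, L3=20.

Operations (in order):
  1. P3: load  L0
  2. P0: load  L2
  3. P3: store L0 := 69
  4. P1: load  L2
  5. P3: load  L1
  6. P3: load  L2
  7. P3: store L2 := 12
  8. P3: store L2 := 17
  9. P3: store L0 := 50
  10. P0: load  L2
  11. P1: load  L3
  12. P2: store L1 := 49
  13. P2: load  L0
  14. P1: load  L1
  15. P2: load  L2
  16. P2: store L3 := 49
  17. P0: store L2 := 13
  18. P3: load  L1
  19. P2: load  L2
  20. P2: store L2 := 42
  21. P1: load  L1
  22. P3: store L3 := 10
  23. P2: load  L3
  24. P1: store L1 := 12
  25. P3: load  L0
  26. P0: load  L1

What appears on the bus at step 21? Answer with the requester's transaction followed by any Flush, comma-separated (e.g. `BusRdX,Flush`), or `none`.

step 1: P3: load  L0  ⟶  IIIE  (L0)  txn=BusRd  M[L0]=20
step 2: P0: load  L2  ⟶  EIII  (L2)  txn=BusRd  M[L2]=70
step 3: P3: store L0 := 69  ⟶  IIIM  (L0)  txn=∅  M[L0]=20
step 4: P1: load  L2  ⟶  SSII  (L2)  txn=BusRd  M[L2]=70
step 5: P3: load  L1  ⟶  IIIE  (L1)  txn=BusRd  M[L1]=10
step 6: P3: load  L2  ⟶  SSIS  (L2)  txn=BusRd  M[L2]=70
step 7: P3: store L2 := 12  ⟶  IIIM  (L2)  txn=BusUpgr  M[L2]=70
step 8: P3: store L2 := 17  ⟶  IIIM  (L2)  txn=∅  M[L2]=70
step 9: P3: store L0 := 50  ⟶  IIIM  (L0)  txn=∅  M[L0]=20
step 10: P0: load  L2  ⟶  SIIO  (L2)  txn=BusRd  M[L2]=70
step 11: P1: load  L3  ⟶  IEII  (L3)  txn=BusRd  M[L3]=20
step 12: P2: store L1 := 49  ⟶  IIMI  (L1)  txn=BusRdX  M[L1]=10
step 13: P2: load  L0  ⟶  IISO  (L0)  txn=BusRd  M[L0]=20
step 14: P1: load  L1  ⟶  ISOI  (L1)  txn=BusRd  M[L1]=10
step 15: P2: load  L2  ⟶  SISO  (L2)  txn=BusRd  M[L2]=70
step 16: P2: store L3 := 49  ⟶  IIMI  (L3)  txn=BusRdX  M[L3]=20
step 17: P0: store L2 := 13  ⟶  MIII  (L2)  txn=BusUpgr+Flush  M[L2]=17
step 18: P3: load  L1  ⟶  ISOS  (L1)  txn=BusRd  M[L1]=10
step 19: P2: load  L2  ⟶  OISI  (L2)  txn=BusRd  M[L2]=17
step 20: P2: store L2 := 42  ⟶  IIMI  (L2)  txn=BusUpgr+Flush  M[L2]=13
step 21: P1: load  L1  ⟶  ISOS  (L1)  txn=∅  M[L1]=10
step 22: P3: store L3 := 10  ⟶  IIIM  (L3)  txn=BusRdX+Flush  M[L3]=49
step 23: P2: load  L3  ⟶  IISO  (L3)  txn=BusRd  M[L3]=49
step 24: P1: store L1 := 12  ⟶  IMII  (L1)  txn=BusUpgr+Flush  M[L1]=49
step 25: P3: load  L0  ⟶  IISO  (L0)  txn=∅  M[L0]=20
step 26: P0: load  L1  ⟶  SOII  (L1)  txn=BusRd  M[L1]=49

bus = none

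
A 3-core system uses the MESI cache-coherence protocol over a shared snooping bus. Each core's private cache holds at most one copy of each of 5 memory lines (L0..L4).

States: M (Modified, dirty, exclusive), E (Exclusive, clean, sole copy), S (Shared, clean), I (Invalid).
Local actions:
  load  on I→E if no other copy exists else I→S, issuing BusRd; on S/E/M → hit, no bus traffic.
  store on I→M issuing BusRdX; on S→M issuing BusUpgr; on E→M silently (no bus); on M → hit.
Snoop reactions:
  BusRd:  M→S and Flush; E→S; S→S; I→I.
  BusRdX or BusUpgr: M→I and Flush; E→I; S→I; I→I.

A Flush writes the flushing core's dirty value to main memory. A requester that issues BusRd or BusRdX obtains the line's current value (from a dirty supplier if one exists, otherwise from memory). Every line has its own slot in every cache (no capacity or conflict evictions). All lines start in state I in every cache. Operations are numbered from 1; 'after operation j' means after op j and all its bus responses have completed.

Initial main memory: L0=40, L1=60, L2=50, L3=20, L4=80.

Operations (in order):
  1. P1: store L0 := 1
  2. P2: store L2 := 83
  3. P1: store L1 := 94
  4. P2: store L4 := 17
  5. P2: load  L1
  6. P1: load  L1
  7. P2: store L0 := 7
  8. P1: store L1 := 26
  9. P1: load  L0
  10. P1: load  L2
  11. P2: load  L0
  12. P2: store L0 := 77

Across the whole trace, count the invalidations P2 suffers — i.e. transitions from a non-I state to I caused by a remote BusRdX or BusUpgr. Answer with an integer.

invalidations = 1

1. P1: store L0 := 1  bus=[BusRdX]  L0: P0=I P1=M P2=I  mem[L0]=40
2. P2: store L2 := 83  bus=[BusRdX]  L2: P0=I P1=I P2=M  mem[L2]=50
3. P1: store L1 := 94  bus=[BusRdX]  L1: P0=I P1=M P2=I  mem[L1]=60
4. P2: store L4 := 17  bus=[BusRdX]  L4: P0=I P1=I P2=M  mem[L4]=80
5. P2: load  L1  bus=[BusRd,Flush]  L1: P0=I P1=S P2=S  mem[L1]=94
6. P1: load  L1  bus=[-]  L1: P0=I P1=S P2=S  mem[L1]=94
7. P2: store L0 := 7  bus=[BusRdX,Flush]  L0: P0=I P1=I P2=M  mem[L0]=1
8. P1: store L1 := 26  bus=[BusUpgr]  L1: P0=I P1=M P2=I  mem[L1]=94
9. P1: load  L0  bus=[BusRd,Flush]  L0: P0=I P1=S P2=S  mem[L0]=7
10. P1: load  L2  bus=[BusRd,Flush]  L2: P0=I P1=S P2=S  mem[L2]=83
11. P2: load  L0  bus=[-]  L0: P0=I P1=S P2=S  mem[L0]=7
12. P2: store L0 := 77  bus=[BusUpgr]  L0: P0=I P1=I P2=M  mem[L0]=7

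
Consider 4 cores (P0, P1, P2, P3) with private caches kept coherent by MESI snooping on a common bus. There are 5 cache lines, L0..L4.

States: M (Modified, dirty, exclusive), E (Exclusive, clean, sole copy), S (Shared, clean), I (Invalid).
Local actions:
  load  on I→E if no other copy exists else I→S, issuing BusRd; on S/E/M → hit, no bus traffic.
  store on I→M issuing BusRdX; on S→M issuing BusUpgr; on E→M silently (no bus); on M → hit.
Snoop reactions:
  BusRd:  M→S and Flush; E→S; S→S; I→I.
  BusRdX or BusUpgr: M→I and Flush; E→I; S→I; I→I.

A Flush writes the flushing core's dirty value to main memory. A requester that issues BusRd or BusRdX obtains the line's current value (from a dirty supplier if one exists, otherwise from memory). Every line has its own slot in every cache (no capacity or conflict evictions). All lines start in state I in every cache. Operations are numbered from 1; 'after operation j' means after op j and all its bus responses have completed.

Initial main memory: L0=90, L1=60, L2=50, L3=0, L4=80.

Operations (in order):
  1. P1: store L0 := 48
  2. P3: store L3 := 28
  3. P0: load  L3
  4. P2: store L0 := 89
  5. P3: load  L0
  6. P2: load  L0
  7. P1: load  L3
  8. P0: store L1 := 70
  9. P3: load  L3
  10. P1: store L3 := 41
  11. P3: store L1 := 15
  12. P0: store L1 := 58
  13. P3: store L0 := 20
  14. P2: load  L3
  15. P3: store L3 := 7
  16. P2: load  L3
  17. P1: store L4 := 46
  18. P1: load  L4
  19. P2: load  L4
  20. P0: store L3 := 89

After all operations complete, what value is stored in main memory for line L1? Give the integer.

memory[L1] = 15

step 1: P1: store L0 := 48  ⟶  IMII  (L0)  txn=BusRdX  M[L0]=90
step 2: P3: store L3 := 28  ⟶  IIIM  (L3)  txn=BusRdX  M[L3]=0
step 3: P0: load  L3  ⟶  SIIS  (L3)  txn=BusRd+Flush  M[L3]=28
step 4: P2: store L0 := 89  ⟶  IIMI  (L0)  txn=BusRdX+Flush  M[L0]=48
step 5: P3: load  L0  ⟶  IISS  (L0)  txn=BusRd+Flush  M[L0]=89
step 6: P2: load  L0  ⟶  IISS  (L0)  txn=∅  M[L0]=89
step 7: P1: load  L3  ⟶  SSIS  (L3)  txn=BusRd  M[L3]=28
step 8: P0: store L1 := 70  ⟶  MIII  (L1)  txn=BusRdX  M[L1]=60
step 9: P3: load  L3  ⟶  SSIS  (L3)  txn=∅  M[L3]=28
step 10: P1: store L3 := 41  ⟶  IMII  (L3)  txn=BusUpgr  M[L3]=28
step 11: P3: store L1 := 15  ⟶  IIIM  (L1)  txn=BusRdX+Flush  M[L1]=70
step 12: P0: store L1 := 58  ⟶  MIII  (L1)  txn=BusRdX+Flush  M[L1]=15
step 13: P3: store L0 := 20  ⟶  IIIM  (L0)  txn=BusUpgr  M[L0]=89
step 14: P2: load  L3  ⟶  ISSI  (L3)  txn=BusRd+Flush  M[L3]=41
step 15: P3: store L3 := 7  ⟶  IIIM  (L3)  txn=BusRdX  M[L3]=41
step 16: P2: load  L3  ⟶  IISS  (L3)  txn=BusRd+Flush  M[L3]=7
step 17: P1: store L4 := 46  ⟶  IMII  (L4)  txn=BusRdX  M[L4]=80
step 18: P1: load  L4  ⟶  IMII  (L4)  txn=∅  M[L4]=80
step 19: P2: load  L4  ⟶  ISSI  (L4)  txn=BusRd+Flush  M[L4]=46
step 20: P0: store L3 := 89  ⟶  MIII  (L3)  txn=BusRdX  M[L3]=7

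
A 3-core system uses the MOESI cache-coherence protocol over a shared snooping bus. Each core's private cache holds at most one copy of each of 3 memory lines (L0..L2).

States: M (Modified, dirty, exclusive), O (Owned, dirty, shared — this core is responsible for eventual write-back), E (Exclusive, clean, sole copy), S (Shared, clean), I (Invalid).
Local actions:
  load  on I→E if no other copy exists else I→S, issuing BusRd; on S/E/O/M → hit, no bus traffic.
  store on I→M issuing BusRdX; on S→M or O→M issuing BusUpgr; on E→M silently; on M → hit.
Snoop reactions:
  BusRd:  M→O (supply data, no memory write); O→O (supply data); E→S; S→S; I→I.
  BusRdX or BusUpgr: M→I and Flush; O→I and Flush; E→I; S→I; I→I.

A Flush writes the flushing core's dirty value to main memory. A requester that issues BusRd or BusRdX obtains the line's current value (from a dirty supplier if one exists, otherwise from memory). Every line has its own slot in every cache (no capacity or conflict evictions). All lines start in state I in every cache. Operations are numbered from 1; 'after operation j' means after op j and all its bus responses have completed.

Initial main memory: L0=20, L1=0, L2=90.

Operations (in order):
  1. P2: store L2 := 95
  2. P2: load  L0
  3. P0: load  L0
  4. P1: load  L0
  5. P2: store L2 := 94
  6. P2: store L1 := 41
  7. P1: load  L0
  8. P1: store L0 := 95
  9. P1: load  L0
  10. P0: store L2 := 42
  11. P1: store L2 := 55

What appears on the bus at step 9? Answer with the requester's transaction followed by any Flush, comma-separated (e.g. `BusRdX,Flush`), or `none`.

bus = none

  op1 P2: store L2 := 95 → I/I/M on L2; bus BusRdX; mem=90
  op2 P2: load  L0 → I/I/E on L0; bus BusRd; mem=20
  op3 P0: load  L0 → S/I/S on L0; bus BusRd; mem=20
  op4 P1: load  L0 → S/S/S on L0; bus BusRd; mem=20
  op5 P2: store L2 := 94 → I/I/M on L2; bus (none); mem=90
  op6 P2: store L1 := 41 → I/I/M on L1; bus BusRdX; mem=0
  op7 P1: load  L0 → S/S/S on L0; bus (none); mem=20
  op8 P1: store L0 := 95 → I/M/I on L0; bus BusUpgr; mem=20
  op9 P1: load  L0 → I/M/I on L0; bus (none); mem=20
  op10 P0: store L2 := 42 → M/I/I on L2; bus BusRdX Flush; mem=94
  op11 P1: store L2 := 55 → I/M/I on L2; bus BusRdX Flush; mem=42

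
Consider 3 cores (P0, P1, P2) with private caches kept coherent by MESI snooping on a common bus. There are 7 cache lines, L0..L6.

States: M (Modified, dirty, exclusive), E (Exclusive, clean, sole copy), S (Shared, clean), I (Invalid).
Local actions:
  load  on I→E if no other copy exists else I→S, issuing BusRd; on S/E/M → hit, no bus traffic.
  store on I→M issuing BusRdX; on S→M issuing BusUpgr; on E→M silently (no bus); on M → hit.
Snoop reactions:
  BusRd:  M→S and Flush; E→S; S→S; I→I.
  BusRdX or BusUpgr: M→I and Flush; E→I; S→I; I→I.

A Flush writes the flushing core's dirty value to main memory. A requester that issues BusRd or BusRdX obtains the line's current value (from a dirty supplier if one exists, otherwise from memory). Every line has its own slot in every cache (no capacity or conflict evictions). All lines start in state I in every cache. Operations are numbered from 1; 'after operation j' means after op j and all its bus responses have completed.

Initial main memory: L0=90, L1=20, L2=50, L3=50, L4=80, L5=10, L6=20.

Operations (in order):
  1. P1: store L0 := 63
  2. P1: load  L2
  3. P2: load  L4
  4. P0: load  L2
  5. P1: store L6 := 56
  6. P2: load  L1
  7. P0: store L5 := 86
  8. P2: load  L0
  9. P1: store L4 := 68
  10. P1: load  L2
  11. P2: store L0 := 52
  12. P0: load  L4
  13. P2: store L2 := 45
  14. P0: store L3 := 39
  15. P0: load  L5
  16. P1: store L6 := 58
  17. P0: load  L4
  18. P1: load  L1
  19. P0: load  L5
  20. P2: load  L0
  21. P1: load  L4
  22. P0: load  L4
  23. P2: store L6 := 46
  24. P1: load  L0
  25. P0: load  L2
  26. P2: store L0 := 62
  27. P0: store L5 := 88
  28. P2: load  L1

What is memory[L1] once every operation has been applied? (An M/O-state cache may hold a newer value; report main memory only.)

  op1 P1: store L0 := 63 → I/M/I on L0; bus BusRdX; mem=90
  op2 P1: load  L2 → I/E/I on L2; bus BusRd; mem=50
  op3 P2: load  L4 → I/I/E on L4; bus BusRd; mem=80
  op4 P0: load  L2 → S/S/I on L2; bus BusRd; mem=50
  op5 P1: store L6 := 56 → I/M/I on L6; bus BusRdX; mem=20
  op6 P2: load  L1 → I/I/E on L1; bus BusRd; mem=20
  op7 P0: store L5 := 86 → M/I/I on L5; bus BusRdX; mem=10
  op8 P2: load  L0 → I/S/S on L0; bus BusRd Flush; mem=63
  op9 P1: store L4 := 68 → I/M/I on L4; bus BusRdX; mem=80
  op10 P1: load  L2 → S/S/I on L2; bus (none); mem=50
  op11 P2: store L0 := 52 → I/I/M on L0; bus BusUpgr; mem=63
  op12 P0: load  L4 → S/S/I on L4; bus BusRd Flush; mem=68
  op13 P2: store L2 := 45 → I/I/M on L2; bus BusRdX; mem=50
  op14 P0: store L3 := 39 → M/I/I on L3; bus BusRdX; mem=50
  op15 P0: load  L5 → M/I/I on L5; bus (none); mem=10
  op16 P1: store L6 := 58 → I/M/I on L6; bus (none); mem=20
  op17 P0: load  L4 → S/S/I on L4; bus (none); mem=68
  op18 P1: load  L1 → I/S/S on L1; bus BusRd; mem=20
  op19 P0: load  L5 → M/I/I on L5; bus (none); mem=10
  op20 P2: load  L0 → I/I/M on L0; bus (none); mem=63
  op21 P1: load  L4 → S/S/I on L4; bus (none); mem=68
  op22 P0: load  L4 → S/S/I on L4; bus (none); mem=68
  op23 P2: store L6 := 46 → I/I/M on L6; bus BusRdX Flush; mem=58
  op24 P1: load  L0 → I/S/S on L0; bus BusRd Flush; mem=52
  op25 P0: load  L2 → S/I/S on L2; bus BusRd Flush; mem=45
  op26 P2: store L0 := 62 → I/I/M on L0; bus BusUpgr; mem=52
  op27 P0: store L5 := 88 → M/I/I on L5; bus (none); mem=10
  op28 P2: load  L1 → I/S/S on L1; bus (none); mem=20

memory[L1] = 20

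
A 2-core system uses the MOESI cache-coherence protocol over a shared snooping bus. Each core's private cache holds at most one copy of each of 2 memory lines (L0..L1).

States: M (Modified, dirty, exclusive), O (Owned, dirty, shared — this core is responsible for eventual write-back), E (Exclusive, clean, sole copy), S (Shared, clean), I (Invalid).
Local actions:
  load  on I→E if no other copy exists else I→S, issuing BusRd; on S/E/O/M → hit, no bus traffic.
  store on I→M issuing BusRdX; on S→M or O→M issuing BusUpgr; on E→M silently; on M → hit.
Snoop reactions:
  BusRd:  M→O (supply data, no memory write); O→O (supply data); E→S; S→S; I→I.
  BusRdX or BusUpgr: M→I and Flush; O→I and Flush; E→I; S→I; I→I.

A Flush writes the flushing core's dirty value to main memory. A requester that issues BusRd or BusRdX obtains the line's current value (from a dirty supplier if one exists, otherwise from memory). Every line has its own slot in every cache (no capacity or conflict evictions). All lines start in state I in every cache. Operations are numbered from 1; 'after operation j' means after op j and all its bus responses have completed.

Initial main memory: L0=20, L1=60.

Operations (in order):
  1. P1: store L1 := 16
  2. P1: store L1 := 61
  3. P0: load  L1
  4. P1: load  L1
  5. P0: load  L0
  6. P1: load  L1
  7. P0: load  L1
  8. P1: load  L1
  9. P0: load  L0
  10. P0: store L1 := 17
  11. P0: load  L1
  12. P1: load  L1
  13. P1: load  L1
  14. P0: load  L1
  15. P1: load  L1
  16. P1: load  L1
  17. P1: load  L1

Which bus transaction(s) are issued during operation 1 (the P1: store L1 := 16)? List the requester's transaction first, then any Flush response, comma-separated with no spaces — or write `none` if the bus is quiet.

step 1: P1: store L1 := 16  ⟶  IM  (L1)  txn=BusRdX  M[L1]=60
step 2: P1: store L1 := 61  ⟶  IM  (L1)  txn=∅  M[L1]=60
step 3: P0: load  L1  ⟶  SO  (L1)  txn=BusRd  M[L1]=60
step 4: P1: load  L1  ⟶  SO  (L1)  txn=∅  M[L1]=60
step 5: P0: load  L0  ⟶  EI  (L0)  txn=BusRd  M[L0]=20
step 6: P1: load  L1  ⟶  SO  (L1)  txn=∅  M[L1]=60
step 7: P0: load  L1  ⟶  SO  (L1)  txn=∅  M[L1]=60
step 8: P1: load  L1  ⟶  SO  (L1)  txn=∅  M[L1]=60
step 9: P0: load  L0  ⟶  EI  (L0)  txn=∅  M[L0]=20
step 10: P0: store L1 := 17  ⟶  MI  (L1)  txn=BusUpgr+Flush  M[L1]=61
step 11: P0: load  L1  ⟶  MI  (L1)  txn=∅  M[L1]=61
step 12: P1: load  L1  ⟶  OS  (L1)  txn=BusRd  M[L1]=61
step 13: P1: load  L1  ⟶  OS  (L1)  txn=∅  M[L1]=61
step 14: P0: load  L1  ⟶  OS  (L1)  txn=∅  M[L1]=61
step 15: P1: load  L1  ⟶  OS  (L1)  txn=∅  M[L1]=61
step 16: P1: load  L1  ⟶  OS  (L1)  txn=∅  M[L1]=61
step 17: P1: load  L1  ⟶  OS  (L1)  txn=∅  M[L1]=61

bus = BusRdX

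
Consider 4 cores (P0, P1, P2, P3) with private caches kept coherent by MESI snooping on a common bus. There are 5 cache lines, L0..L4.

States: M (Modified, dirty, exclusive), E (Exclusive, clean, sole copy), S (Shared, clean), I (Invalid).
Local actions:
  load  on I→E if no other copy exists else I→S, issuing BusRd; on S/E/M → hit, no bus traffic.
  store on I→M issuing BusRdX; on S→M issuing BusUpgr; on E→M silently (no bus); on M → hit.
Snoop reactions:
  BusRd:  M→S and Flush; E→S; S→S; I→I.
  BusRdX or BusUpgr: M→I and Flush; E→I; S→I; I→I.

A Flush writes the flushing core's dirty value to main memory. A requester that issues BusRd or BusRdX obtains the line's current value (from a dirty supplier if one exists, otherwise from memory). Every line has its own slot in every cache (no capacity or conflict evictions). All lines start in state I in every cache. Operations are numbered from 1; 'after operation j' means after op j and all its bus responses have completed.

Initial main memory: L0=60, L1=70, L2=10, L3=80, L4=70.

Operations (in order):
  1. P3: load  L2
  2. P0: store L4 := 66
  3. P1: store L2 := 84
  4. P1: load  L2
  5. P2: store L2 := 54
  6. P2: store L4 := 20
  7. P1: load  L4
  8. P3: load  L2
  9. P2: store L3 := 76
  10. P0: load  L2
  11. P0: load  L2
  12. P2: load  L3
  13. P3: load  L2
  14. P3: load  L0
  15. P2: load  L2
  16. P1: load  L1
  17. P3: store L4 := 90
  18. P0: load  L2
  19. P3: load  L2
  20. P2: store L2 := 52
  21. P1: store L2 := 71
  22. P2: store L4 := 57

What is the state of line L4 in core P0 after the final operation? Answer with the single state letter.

step 1: P3: load  L2  ⟶  IIIE  (L2)  txn=BusRd  M[L2]=10
step 2: P0: store L4 := 66  ⟶  MIII  (L4)  txn=BusRdX  M[L4]=70
step 3: P1: store L2 := 84  ⟶  IMII  (L2)  txn=BusRdX  M[L2]=10
step 4: P1: load  L2  ⟶  IMII  (L2)  txn=∅  M[L2]=10
step 5: P2: store L2 := 54  ⟶  IIMI  (L2)  txn=BusRdX+Flush  M[L2]=84
step 6: P2: store L4 := 20  ⟶  IIMI  (L4)  txn=BusRdX+Flush  M[L4]=66
step 7: P1: load  L4  ⟶  ISSI  (L4)  txn=BusRd+Flush  M[L4]=20
step 8: P3: load  L2  ⟶  IISS  (L2)  txn=BusRd+Flush  M[L2]=54
step 9: P2: store L3 := 76  ⟶  IIMI  (L3)  txn=BusRdX  M[L3]=80
step 10: P0: load  L2  ⟶  SISS  (L2)  txn=BusRd  M[L2]=54
step 11: P0: load  L2  ⟶  SISS  (L2)  txn=∅  M[L2]=54
step 12: P2: load  L3  ⟶  IIMI  (L3)  txn=∅  M[L3]=80
step 13: P3: load  L2  ⟶  SISS  (L2)  txn=∅  M[L2]=54
step 14: P3: load  L0  ⟶  IIIE  (L0)  txn=BusRd  M[L0]=60
step 15: P2: load  L2  ⟶  SISS  (L2)  txn=∅  M[L2]=54
step 16: P1: load  L1  ⟶  IEII  (L1)  txn=BusRd  M[L1]=70
step 17: P3: store L4 := 90  ⟶  IIIM  (L4)  txn=BusRdX  M[L4]=20
step 18: P0: load  L2  ⟶  SISS  (L2)  txn=∅  M[L2]=54
step 19: P3: load  L2  ⟶  SISS  (L2)  txn=∅  M[L2]=54
step 20: P2: store L2 := 52  ⟶  IIMI  (L2)  txn=BusUpgr  M[L2]=54
step 21: P1: store L2 := 71  ⟶  IMII  (L2)  txn=BusRdX+Flush  M[L2]=52
step 22: P2: store L4 := 57  ⟶  IIMI  (L4)  txn=BusRdX+Flush  M[L4]=90

state = I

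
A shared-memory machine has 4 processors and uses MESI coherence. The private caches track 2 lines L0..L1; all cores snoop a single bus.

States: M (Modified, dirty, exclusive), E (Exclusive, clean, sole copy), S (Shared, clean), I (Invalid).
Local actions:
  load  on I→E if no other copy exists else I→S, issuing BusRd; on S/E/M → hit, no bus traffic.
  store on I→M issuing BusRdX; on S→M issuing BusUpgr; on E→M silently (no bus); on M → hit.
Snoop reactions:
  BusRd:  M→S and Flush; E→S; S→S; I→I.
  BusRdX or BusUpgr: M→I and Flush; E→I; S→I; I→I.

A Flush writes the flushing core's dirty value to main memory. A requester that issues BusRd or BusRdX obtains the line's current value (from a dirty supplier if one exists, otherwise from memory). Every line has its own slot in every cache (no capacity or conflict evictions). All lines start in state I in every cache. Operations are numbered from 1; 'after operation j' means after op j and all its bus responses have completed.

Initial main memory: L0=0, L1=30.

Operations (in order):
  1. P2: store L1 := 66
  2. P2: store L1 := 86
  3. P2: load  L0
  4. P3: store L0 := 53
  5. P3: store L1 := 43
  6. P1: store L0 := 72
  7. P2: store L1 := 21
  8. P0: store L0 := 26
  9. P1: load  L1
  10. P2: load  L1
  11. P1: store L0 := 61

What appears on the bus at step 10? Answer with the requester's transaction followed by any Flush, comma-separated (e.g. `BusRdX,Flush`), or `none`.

1. P2: store L1 := 66  bus=[BusRdX]  L1: P0=I P1=I P2=M P3=I  mem[L1]=30
2. P2: store L1 := 86  bus=[-]  L1: P0=I P1=I P2=M P3=I  mem[L1]=30
3. P2: load  L0  bus=[BusRd]  L0: P0=I P1=I P2=E P3=I  mem[L0]=0
4. P3: store L0 := 53  bus=[BusRdX]  L0: P0=I P1=I P2=I P3=M  mem[L0]=0
5. P3: store L1 := 43  bus=[BusRdX,Flush]  L1: P0=I P1=I P2=I P3=M  mem[L1]=86
6. P1: store L0 := 72  bus=[BusRdX,Flush]  L0: P0=I P1=M P2=I P3=I  mem[L0]=53
7. P2: store L1 := 21  bus=[BusRdX,Flush]  L1: P0=I P1=I P2=M P3=I  mem[L1]=43
8. P0: store L0 := 26  bus=[BusRdX,Flush]  L0: P0=M P1=I P2=I P3=I  mem[L0]=72
9. P1: load  L1  bus=[BusRd,Flush]  L1: P0=I P1=S P2=S P3=I  mem[L1]=21
10. P2: load  L1  bus=[-]  L1: P0=I P1=S P2=S P3=I  mem[L1]=21
11. P1: store L0 := 61  bus=[BusRdX,Flush]  L0: P0=I P1=M P2=I P3=I  mem[L0]=26

bus = none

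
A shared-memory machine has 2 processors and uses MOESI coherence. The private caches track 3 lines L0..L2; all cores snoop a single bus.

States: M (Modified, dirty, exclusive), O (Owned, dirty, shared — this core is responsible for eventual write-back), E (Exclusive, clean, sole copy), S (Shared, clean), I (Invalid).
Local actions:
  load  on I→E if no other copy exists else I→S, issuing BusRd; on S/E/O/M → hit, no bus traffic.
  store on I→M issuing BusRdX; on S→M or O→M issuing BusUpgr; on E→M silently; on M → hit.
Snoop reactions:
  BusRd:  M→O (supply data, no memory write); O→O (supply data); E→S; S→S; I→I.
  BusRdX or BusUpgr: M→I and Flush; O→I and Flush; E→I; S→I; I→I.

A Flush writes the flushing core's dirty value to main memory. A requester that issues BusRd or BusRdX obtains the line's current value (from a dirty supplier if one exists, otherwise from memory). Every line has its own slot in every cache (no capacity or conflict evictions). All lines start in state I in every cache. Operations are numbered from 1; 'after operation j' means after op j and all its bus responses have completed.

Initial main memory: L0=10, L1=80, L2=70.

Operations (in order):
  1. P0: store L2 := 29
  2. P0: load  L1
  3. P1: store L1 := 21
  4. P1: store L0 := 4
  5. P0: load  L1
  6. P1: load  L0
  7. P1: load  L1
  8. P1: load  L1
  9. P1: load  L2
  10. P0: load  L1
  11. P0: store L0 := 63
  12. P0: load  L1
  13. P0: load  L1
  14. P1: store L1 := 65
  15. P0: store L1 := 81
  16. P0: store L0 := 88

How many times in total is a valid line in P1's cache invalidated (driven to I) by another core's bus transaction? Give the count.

invalidations = 2

step 1: P0: store L2 := 29  ⟶  MI  (L2)  txn=BusRdX  M[L2]=70
step 2: P0: load  L1  ⟶  EI  (L1)  txn=BusRd  M[L1]=80
step 3: P1: store L1 := 21  ⟶  IM  (L1)  txn=BusRdX  M[L1]=80
step 4: P1: store L0 := 4  ⟶  IM  (L0)  txn=BusRdX  M[L0]=10
step 5: P0: load  L1  ⟶  SO  (L1)  txn=BusRd  M[L1]=80
step 6: P1: load  L0  ⟶  IM  (L0)  txn=∅  M[L0]=10
step 7: P1: load  L1  ⟶  SO  (L1)  txn=∅  M[L1]=80
step 8: P1: load  L1  ⟶  SO  (L1)  txn=∅  M[L1]=80
step 9: P1: load  L2  ⟶  OS  (L2)  txn=BusRd  M[L2]=70
step 10: P0: load  L1  ⟶  SO  (L1)  txn=∅  M[L1]=80
step 11: P0: store L0 := 63  ⟶  MI  (L0)  txn=BusRdX+Flush  M[L0]=4
step 12: P0: load  L1  ⟶  SO  (L1)  txn=∅  M[L1]=80
step 13: P0: load  L1  ⟶  SO  (L1)  txn=∅  M[L1]=80
step 14: P1: store L1 := 65  ⟶  IM  (L1)  txn=BusUpgr  M[L1]=80
step 15: P0: store L1 := 81  ⟶  MI  (L1)  txn=BusRdX+Flush  M[L1]=65
step 16: P0: store L0 := 88  ⟶  MI  (L0)  txn=∅  M[L0]=4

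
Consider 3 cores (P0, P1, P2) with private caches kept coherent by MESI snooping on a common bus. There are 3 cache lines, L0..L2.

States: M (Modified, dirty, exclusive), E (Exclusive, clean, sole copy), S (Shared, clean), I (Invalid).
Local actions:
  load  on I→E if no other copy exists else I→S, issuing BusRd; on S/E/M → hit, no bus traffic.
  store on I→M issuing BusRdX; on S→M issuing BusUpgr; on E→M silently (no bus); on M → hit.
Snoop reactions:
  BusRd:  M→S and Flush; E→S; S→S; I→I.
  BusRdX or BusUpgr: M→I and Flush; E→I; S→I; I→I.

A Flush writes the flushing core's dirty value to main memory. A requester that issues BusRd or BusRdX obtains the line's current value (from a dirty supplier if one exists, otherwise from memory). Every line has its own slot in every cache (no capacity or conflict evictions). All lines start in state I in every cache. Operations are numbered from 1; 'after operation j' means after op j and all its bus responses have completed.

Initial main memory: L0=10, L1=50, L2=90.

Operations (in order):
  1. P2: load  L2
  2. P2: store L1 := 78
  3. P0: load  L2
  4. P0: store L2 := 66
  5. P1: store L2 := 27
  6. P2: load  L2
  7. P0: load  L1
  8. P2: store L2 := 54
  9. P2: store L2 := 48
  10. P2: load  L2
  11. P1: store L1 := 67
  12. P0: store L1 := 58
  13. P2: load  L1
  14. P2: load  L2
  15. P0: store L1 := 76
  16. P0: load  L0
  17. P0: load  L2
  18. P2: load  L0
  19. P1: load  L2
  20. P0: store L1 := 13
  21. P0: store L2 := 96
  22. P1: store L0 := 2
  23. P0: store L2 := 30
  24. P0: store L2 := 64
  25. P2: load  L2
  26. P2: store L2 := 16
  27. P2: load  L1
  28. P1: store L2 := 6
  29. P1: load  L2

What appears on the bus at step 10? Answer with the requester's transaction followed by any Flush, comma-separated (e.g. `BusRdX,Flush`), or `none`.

[1] P2: load  L2 | P0:I, P1:I, P2:E(90) | bus: BusRd
[2] P2: store L1 := 78 | P0:I, P1:I, P2:M(78) | bus: BusRdX
[3] P0: load  L2 | P0:S(90), P1:I, P2:S(90) | bus: BusRd
[4] P0: store L2 := 66 | P0:M(66), P1:I, P2:I | bus: BusUpgr
[5] P1: store L2 := 27 | P0:I, P1:M(27), P2:I | bus: BusRdX,Flush
[6] P2: load  L2 | P0:I, P1:S(27), P2:S(27) | bus: BusRd,Flush
[7] P0: load  L1 | P0:S(78), P1:I, P2:S(78) | bus: BusRd,Flush
[8] P2: store L2 := 54 | P0:I, P1:I, P2:M(54) | bus: BusUpgr
[9] P2: store L2 := 48 | P0:I, P1:I, P2:M(48) | bus: none
[10] P2: load  L2 | P0:I, P1:I, P2:M(48) | bus: none
[11] P1: store L1 := 67 | P0:I, P1:M(67), P2:I | bus: BusRdX
[12] P0: store L1 := 58 | P0:M(58), P1:I, P2:I | bus: BusRdX,Flush
[13] P2: load  L1 | P0:S(58), P1:I, P2:S(58) | bus: BusRd,Flush
[14] P2: load  L2 | P0:I, P1:I, P2:M(48) | bus: none
[15] P0: store L1 := 76 | P0:M(76), P1:I, P2:I | bus: BusUpgr
[16] P0: load  L0 | P0:E(10), P1:I, P2:I | bus: BusRd
[17] P0: load  L2 | P0:S(48), P1:I, P2:S(48) | bus: BusRd,Flush
[18] P2: load  L0 | P0:S(10), P1:I, P2:S(10) | bus: BusRd
[19] P1: load  L2 | P0:S(48), P1:S(48), P2:S(48) | bus: BusRd
[20] P0: store L1 := 13 | P0:M(13), P1:I, P2:I | bus: none
[21] P0: store L2 := 96 | P0:M(96), P1:I, P2:I | bus: BusUpgr
[22] P1: store L0 := 2 | P0:I, P1:M(2), P2:I | bus: BusRdX
[23] P0: store L2 := 30 | P0:M(30), P1:I, P2:I | bus: none
[24] P0: store L2 := 64 | P0:M(64), P1:I, P2:I | bus: none
[25] P2: load  L2 | P0:S(64), P1:I, P2:S(64) | bus: BusRd,Flush
[26] P2: store L2 := 16 | P0:I, P1:I, P2:M(16) | bus: BusUpgr
[27] P2: load  L1 | P0:S(13), P1:I, P2:S(13) | bus: BusRd,Flush
[28] P1: store L2 := 6 | P0:I, P1:M(6), P2:I | bus: BusRdX,Flush
[29] P1: load  L2 | P0:I, P1:M(6), P2:I | bus: none

bus = none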